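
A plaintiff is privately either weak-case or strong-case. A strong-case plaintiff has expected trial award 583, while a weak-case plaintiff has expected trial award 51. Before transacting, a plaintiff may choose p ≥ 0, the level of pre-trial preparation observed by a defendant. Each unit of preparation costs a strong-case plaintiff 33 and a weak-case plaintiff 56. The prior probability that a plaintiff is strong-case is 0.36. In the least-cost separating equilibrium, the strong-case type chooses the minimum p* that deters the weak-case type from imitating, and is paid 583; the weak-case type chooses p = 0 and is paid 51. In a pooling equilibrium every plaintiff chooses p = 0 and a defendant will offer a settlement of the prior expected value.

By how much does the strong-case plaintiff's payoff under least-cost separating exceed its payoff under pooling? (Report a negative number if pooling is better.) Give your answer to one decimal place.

Least-cost separating signal: p* solves 51 = 583 − 56·p*, so p* = (583 − 51)/56 = 9.5.
Strong-case type's separating payoff: 583 − 33 × p* = 583 − 33 × (583 − 51)/56 = 583 − 17556/56 = 269.5.
Pooling payoff: 0.36 × 583 + 0.64 × 51 = 242.52.
Difference: 269.5 − 242.52 = 26.98, i.e. 27.0 to one decimal place.
The strong-case type prefers to separate.

27.0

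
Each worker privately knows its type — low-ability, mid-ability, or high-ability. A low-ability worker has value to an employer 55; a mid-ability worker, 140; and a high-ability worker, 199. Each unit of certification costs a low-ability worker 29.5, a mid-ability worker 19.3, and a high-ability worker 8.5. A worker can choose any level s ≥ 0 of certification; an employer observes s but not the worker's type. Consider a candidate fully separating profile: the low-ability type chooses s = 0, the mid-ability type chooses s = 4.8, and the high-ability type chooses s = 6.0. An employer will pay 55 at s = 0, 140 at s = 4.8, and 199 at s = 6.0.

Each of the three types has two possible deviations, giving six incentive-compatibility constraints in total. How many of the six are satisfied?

4

High-ability (own payoff 199 − 8.5×6.0 = 148): to s=0 gives 55 → no gain ✓; to s=4.8 gives 140 − 8.5×4.8 = 99.2 → no gain ✓.
Mid-ability (own payoff 140 − 19.3×4.8 = 47.36): to s=0 gives 55 → profitable ✗; to s=6.0 gives 199 − 19.3×6.0 = 83.2 → profitable ✗.
Low-ability (own payoff 55): to s=4.8 gives 140 − 29.5×4.8 = -1.6 → no gain ✓; to s=6.0 gives 199 − 29.5×6.0 = 22 → no gain ✓.
4 of the 6 constraints hold; not an equilibrium.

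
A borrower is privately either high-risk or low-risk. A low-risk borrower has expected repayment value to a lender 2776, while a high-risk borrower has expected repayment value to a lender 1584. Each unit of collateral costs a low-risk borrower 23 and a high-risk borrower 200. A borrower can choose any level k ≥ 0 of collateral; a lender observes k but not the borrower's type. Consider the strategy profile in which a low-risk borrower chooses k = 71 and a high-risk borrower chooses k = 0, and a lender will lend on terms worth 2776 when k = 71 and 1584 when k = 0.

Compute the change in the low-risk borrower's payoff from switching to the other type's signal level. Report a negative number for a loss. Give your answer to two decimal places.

Playing k = 71 the low-risk borrower receives 2776 − 23 × 71 = 1143.
Deviating to k = 0 yields 1584 instead.
Gain from deviating: 1584 − 1143 = 441.00.
The gain is positive, so the low-risk type's incentive-compatibility constraint is violated — this profile is not a separating equilibrium.

441.00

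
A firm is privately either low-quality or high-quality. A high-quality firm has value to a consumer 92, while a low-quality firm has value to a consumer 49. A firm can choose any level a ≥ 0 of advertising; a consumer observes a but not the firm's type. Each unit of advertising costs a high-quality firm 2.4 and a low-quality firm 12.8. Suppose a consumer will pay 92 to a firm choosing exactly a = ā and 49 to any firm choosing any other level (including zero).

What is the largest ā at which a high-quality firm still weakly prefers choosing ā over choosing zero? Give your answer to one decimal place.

17.9

Choosing ā yields the high-quality type 92 − 2.4·ā; choosing zero yields 49.
The high-quality type is indifferent at 92 − 2.4·ā = 49, i.e. ā = (92 − 49) / 2.4 ≈ 17.9.
For any ā above 17.9 the high-quality type would rather pool at zero, so separation collapses.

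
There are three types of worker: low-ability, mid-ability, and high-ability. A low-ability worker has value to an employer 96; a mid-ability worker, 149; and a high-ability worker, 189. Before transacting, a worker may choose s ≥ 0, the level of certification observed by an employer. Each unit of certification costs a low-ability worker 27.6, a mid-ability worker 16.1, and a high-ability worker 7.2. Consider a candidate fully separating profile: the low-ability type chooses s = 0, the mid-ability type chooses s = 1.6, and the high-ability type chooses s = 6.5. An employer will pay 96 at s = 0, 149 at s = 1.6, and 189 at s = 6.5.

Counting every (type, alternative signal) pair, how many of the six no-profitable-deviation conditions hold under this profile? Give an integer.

5

High-ability (own payoff 189 − 7.2×6.5 = 142.2): to s=0 gives 96 → no gain ✓; to s=1.6 gives 149 − 7.2×1.6 = 137.48 → no gain ✓.
Low-ability (own payoff 96): to s=1.6 gives 149 − 27.6×1.6 = 104.84 → profitable ✗; to s=6.5 gives 189 − 27.6×6.5 = 9.6 → no gain ✓.
Mid-ability (own payoff 149 − 16.1×1.6 = 123.24): to s=0 gives 96 → no gain ✓; to s=6.5 gives 189 − 16.1×6.5 = 84.35 → no gain ✓.
5 of the 6 constraints hold; not an equilibrium.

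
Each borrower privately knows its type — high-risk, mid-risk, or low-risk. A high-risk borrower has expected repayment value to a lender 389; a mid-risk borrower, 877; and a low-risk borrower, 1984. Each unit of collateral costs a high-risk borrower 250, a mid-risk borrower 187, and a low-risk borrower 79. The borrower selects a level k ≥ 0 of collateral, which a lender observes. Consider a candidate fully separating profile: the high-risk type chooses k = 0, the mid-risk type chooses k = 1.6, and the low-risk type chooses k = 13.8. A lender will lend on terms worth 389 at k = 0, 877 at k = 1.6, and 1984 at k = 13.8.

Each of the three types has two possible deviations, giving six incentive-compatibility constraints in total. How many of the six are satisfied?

5

Mid-risk (own payoff 877 − 187×1.6 = 577.8): to k=0 gives 389 → no gain ✓; to k=13.8 gives 1984 − 187×13.8 = -596.6 → no gain ✓.
High-risk (own payoff 389): to k=1.6 gives 877 − 250×1.6 = 477 → profitable ✗; to k=13.8 gives 1984 − 250×13.8 = -1466 → no gain ✓.
Low-risk (own payoff 1984 − 79×13.8 = 893.8): to k=0 gives 389 → no gain ✓; to k=1.6 gives 877 − 79×1.6 = 750.6 → no gain ✓.
5 of the 6 constraints hold; not an equilibrium.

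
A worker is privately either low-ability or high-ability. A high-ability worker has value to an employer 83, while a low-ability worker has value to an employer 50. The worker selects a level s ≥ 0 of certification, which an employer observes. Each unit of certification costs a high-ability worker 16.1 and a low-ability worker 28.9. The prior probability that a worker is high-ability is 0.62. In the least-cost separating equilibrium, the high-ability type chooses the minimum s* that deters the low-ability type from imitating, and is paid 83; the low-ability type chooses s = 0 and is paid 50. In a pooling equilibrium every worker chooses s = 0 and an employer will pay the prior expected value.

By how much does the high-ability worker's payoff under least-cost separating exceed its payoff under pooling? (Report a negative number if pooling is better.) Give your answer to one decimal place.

Least-cost separating signal: s* solves 50 = 83 − 28.9·s*, so s* = (83 − 50)/28.9 ≈ 1.1419.
High-ability type's separating payoff: 83 − 16.1 × s* = 83 − 16.1 × (83 − 50)/28.9 = 83 − 531.3/28.9 ≈ 64.616.
Pooling payoff: 0.62 × 83 + 0.38 × 50 = 70.46.
Difference: 64.616 − 70.46 = -5.844, i.e. -5.8 to one decimal place.
The high-ability type would prefer the pooling outcome.

-5.8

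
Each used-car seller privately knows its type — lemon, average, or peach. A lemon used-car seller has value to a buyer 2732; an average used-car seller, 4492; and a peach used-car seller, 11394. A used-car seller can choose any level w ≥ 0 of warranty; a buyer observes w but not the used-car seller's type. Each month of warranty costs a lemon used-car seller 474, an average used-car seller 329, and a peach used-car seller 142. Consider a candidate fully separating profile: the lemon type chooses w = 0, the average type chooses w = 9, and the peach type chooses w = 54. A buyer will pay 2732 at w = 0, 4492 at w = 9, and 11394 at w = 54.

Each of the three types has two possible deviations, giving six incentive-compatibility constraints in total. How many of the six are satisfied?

5

Peach (own payoff 11394 − 142×54 = 3726): to w=0 gives 2732 → no gain ✓; to w=9 gives 4492 − 142×9 = 3214 → no gain ✓.
Lemon (own payoff 2732): to w=9 gives 4492 − 474×9 = 226 → no gain ✓; to w=54 gives 11394 − 474×54 = -14202 → no gain ✓.
Average (own payoff 4492 − 329×9 = 1531): to w=0 gives 2732 → profitable ✗; to w=54 gives 11394 − 329×54 = -6372 → no gain ✓.
5 of the 6 constraints hold; not an equilibrium.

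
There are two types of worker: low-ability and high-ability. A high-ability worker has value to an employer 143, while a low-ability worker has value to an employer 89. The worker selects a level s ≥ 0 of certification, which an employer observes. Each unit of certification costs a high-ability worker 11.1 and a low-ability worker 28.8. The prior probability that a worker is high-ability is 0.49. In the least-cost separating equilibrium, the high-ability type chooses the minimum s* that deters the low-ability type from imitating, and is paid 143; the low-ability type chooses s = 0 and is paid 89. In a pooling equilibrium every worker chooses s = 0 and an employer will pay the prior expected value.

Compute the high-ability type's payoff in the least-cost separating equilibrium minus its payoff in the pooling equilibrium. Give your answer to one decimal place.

Least-cost separating signal: s* solves 89 = 143 − 28.8·s*, so s* = (143 − 89)/28.8 = 1.875.
High-ability type's separating payoff: 143 − 11.1 × s* = 143 − 11.1 × (143 − 89)/28.8 = 143 − 599.4/28.8 ≈ 122.188.
Pooling payoff: 0.49 × 143 + 0.51 × 89 = 115.46.
Difference: 122.188 − 115.46 = 6.728, i.e. 6.7 to one decimal place.
The high-ability type prefers to separate.

6.7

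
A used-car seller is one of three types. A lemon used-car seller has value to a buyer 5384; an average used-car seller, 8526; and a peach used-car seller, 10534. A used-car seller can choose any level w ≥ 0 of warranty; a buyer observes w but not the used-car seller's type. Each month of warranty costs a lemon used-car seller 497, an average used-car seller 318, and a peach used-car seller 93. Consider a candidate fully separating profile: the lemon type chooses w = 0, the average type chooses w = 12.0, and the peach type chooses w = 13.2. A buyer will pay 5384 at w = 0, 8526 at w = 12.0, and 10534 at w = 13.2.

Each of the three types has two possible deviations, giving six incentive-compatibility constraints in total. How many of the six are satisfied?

Average (own payoff 8526 − 318×12.0 = 4710): to w=0 gives 5384 → profitable ✗; to w=13.2 gives 10534 − 318×13.2 = 6336.4 → profitable ✗.
Peach (own payoff 10534 − 93×13.2 = 9306.4): to w=0 gives 5384 → no gain ✓; to w=12.0 gives 8526 − 93×12.0 = 7410 → no gain ✓.
Lemon (own payoff 5384): to w=12.0 gives 8526 − 497×12.0 = 2562 → no gain ✓; to w=13.2 gives 10534 − 497×13.2 = 3973.6 → no gain ✓.
4 of the 6 constraints hold; not an equilibrium.

4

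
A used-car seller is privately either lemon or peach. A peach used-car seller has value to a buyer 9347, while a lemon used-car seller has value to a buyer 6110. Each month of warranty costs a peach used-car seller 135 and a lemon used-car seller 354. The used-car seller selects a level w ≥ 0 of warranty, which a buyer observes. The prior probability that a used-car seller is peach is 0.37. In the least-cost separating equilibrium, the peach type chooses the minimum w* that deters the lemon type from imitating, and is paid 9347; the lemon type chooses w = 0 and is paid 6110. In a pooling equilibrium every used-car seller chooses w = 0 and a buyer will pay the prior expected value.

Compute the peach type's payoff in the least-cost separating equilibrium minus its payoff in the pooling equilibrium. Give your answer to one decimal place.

804.9

Least-cost separating signal: w* solves 6110 = 9347 − 354·w*, so w* = (9347 − 6110)/354 ≈ 9.1441.
Peach type's separating payoff: 9347 − 135 × w* = 9347 − 135 × (9347 − 6110)/354 = 9347 − 436995/354 ≈ 8112.551.
Pooling payoff: 0.37 × 9347 + 0.63 × 6110 = 7307.69.
Difference: 8112.551 − 7307.69 = 804.861, i.e. 804.9 to one decimal place.
The peach type prefers to separate.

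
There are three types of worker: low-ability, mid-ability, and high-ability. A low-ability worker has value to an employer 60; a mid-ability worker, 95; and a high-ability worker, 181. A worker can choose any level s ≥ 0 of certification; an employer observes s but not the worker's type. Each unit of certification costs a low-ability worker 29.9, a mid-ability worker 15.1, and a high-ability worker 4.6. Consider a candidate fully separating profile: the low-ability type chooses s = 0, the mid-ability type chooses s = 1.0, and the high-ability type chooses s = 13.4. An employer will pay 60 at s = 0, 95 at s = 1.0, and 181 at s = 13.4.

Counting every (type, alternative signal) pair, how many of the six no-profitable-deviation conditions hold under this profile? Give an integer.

5

Low-ability (own payoff 60): to s=1.0 gives 95 − 29.9×1.0 = 65.1 → profitable ✗; to s=13.4 gives 181 − 29.9×13.4 = -219.66 → no gain ✓.
Mid-ability (own payoff 95 − 15.1×1.0 = 79.9): to s=0 gives 60 → no gain ✓; to s=13.4 gives 181 − 15.1×13.4 = -21.34 → no gain ✓.
High-ability (own payoff 181 − 4.6×13.4 = 119.36): to s=0 gives 60 → no gain ✓; to s=1.0 gives 95 − 4.6×1.0 = 90.4 → no gain ✓.
5 of the 6 constraints hold; not an equilibrium.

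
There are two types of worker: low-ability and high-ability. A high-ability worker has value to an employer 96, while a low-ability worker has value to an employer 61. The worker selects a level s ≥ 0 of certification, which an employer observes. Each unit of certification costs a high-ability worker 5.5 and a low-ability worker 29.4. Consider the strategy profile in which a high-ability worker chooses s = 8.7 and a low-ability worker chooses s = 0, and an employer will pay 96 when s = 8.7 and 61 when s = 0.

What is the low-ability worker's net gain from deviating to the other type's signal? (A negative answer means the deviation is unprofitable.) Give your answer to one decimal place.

Playing s = 0 the low-ability worker receives 61.
Deviating to s = 8.7 brings payment 96 at cost 29.4 × 8.7 = 255.78, netting -159.78.
Gain from deviating: -159.78 − 61 = -220.78, i.e. -220.8 to one decimal place.
The gain is negative, so the low-ability type's incentive-compatibility constraint is satisfied.

-220.8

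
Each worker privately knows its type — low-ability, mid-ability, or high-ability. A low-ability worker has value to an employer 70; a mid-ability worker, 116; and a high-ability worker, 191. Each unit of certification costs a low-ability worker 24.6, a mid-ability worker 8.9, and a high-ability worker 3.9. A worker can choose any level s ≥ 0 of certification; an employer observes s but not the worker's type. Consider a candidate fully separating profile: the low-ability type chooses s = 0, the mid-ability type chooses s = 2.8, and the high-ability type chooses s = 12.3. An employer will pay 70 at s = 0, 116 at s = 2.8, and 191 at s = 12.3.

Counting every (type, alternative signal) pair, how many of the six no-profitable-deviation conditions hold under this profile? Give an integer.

Low-ability (own payoff 70): to s=2.8 gives 116 − 24.6×2.8 = 47.12 → no gain ✓; to s=12.3 gives 191 − 24.6×12.3 = -111.58 → no gain ✓.
Mid-ability (own payoff 116 − 8.9×2.8 = 91.08): to s=0 gives 70 → no gain ✓; to s=12.3 gives 191 − 8.9×12.3 = 81.53 → no gain ✓.
High-ability (own payoff 191 − 3.9×12.3 = 143.03): to s=0 gives 70 → no gain ✓; to s=2.8 gives 116 − 3.9×2.8 = 105.08 → no gain ✓.
6 of the 6 constraints hold; this profile is a separating equilibrium.

6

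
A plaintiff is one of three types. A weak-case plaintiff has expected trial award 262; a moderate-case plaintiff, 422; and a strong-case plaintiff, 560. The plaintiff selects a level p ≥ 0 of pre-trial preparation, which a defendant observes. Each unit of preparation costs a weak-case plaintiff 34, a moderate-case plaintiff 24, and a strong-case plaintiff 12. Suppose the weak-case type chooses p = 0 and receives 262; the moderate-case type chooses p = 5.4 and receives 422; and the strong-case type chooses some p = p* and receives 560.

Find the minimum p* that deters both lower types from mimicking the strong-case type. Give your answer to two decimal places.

Moderate-case type (on-path payoff 422 − 24×5.4 = 292.4) won't mimic when 292.4 ≥ 560 − 24·p*, i.e. p* ≥ 11.15.
Weak-case type (on-path payoff 262) won't mimic when 262 ≥ 560 − 34·p*, i.e. p* ≥ 8.76.
Both must hold, so p* = max(8.76, 11.15) = 11.15. The moderate-case type's constraint binds.

11.15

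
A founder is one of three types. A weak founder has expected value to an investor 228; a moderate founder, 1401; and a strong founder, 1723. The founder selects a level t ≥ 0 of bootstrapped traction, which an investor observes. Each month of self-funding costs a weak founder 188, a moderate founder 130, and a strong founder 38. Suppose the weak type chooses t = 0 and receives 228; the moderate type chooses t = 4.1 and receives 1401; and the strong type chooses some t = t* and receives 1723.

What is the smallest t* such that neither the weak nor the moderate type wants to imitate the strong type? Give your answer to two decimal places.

7.95

Weak type (on-path payoff 228) won't mimic when 228 ≥ 1723 − 188·t*, i.e. t* ≥ 7.95.
Moderate type (on-path payoff 1401 − 130×4.1 = 868) won't mimic when 868 ≥ 1723 − 130·t*, i.e. t* ≥ 6.58.
Both must hold, so t* = max(7.95, 6.58) = 7.95. The weak type's constraint binds.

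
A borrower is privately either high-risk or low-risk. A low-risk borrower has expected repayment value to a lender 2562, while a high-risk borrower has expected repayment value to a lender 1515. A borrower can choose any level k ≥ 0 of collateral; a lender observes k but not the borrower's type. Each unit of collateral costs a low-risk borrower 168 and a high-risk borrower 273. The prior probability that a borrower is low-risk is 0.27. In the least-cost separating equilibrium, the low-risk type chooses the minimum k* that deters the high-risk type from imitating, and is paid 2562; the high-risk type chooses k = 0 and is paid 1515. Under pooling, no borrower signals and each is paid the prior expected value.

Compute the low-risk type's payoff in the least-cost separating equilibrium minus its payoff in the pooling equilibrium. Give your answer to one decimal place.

120.0

Least-cost separating signal: k* solves 1515 = 2562 − 273·k*, so k* = (2562 − 1515)/273 ≈ 3.8352.
Low-risk type's separating payoff: 2562 − 168 × k* = 2562 − 168 × (2562 − 1515)/273 = 2562 − 175896/273 ≈ 1917.692.
Pooling payoff: 0.27 × 2562 + 0.73 × 1515 = 1797.69.
Difference: 1917.692 − 1797.69 = 120.002, i.e. 120.0 to one decimal place.
The low-risk type prefers to separate.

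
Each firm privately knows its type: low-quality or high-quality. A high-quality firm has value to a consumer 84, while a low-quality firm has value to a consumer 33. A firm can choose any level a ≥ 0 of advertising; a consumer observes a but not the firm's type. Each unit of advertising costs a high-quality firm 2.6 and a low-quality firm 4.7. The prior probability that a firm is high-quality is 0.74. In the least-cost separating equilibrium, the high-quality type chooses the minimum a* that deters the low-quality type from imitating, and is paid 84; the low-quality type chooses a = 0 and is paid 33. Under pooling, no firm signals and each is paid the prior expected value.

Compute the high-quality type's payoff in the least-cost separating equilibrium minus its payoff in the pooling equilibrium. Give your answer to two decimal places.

-14.95

Least-cost separating signal: a* solves 33 = 84 − 4.7·a*, so a* = (84 − 33)/4.7 ≈ 10.8511.
High-quality type's separating payoff: 84 − 2.6 × a* = 84 − 2.6 × (84 − 33)/4.7 = 84 − 132.6/4.7 ≈ 55.7872.
Pooling payoff: 0.74 × 84 + 0.26 × 33 = 70.74.
Difference: 55.7872 − 70.74 = -14.9528, i.e. -14.95 to two decimal places.
The high-quality type would prefer the pooling outcome.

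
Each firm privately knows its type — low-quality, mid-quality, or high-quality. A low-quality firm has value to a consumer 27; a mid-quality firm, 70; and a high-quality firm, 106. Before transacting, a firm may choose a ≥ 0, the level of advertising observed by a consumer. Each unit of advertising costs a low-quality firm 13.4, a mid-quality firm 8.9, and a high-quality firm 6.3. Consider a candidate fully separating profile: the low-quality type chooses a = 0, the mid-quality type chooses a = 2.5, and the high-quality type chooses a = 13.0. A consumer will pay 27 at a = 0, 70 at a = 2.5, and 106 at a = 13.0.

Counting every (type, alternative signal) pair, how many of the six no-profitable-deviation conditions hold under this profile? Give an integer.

Mid-quality (own payoff 70 − 8.9×2.5 = 47.75): to a=0 gives 27 → no gain ✓; to a=13.0 gives 106 − 8.9×13.0 = -9.7 → no gain ✓.
Low-quality (own payoff 27): to a=2.5 gives 70 − 13.4×2.5 = 36.5 → profitable ✗; to a=13.0 gives 106 − 13.4×13.0 = -68.2 → no gain ✓.
High-quality (own payoff 106 − 6.3×13.0 = 24.1): to a=0 gives 27 → profitable ✗; to a=2.5 gives 70 − 6.3×2.5 = 54.25 → profitable ✗.
3 of the 6 constraints hold; not an equilibrium.

3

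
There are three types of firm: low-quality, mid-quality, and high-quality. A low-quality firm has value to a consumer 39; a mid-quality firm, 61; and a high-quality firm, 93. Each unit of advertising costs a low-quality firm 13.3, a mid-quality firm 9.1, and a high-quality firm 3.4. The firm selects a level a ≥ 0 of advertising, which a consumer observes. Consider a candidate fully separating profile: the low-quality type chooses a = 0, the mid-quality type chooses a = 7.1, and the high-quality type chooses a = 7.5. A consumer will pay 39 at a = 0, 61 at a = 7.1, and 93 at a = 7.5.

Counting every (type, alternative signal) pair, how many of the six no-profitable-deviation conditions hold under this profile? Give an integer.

High-quality (own payoff 93 − 3.4×7.5 = 67.5): to a=0 gives 39 → no gain ✓; to a=7.1 gives 61 − 3.4×7.1 = 36.86 → no gain ✓.
Low-quality (own payoff 39): to a=7.1 gives 61 − 13.3×7.1 = -33.43 → no gain ✓; to a=7.5 gives 93 − 13.3×7.5 = -6.75 → no gain ✓.
Mid-quality (own payoff 61 − 9.1×7.1 = -3.61): to a=0 gives 39 → profitable ✗; to a=7.5 gives 93 − 9.1×7.5 = 24.75 → profitable ✗.
4 of the 6 constraints hold; not an equilibrium.

4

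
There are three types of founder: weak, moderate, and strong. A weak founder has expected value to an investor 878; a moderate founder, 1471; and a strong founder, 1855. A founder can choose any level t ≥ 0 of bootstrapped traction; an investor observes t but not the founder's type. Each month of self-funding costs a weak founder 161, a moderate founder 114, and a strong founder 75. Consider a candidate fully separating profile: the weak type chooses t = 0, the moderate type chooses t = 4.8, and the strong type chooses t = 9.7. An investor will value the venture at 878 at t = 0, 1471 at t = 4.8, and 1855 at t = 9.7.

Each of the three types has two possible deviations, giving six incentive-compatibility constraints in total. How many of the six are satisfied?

Weak (own payoff 878): to t=4.8 gives 1471 − 161×4.8 = 698.2 → no gain ✓; to t=9.7 gives 1855 − 161×9.7 = 293.3 → no gain ✓.
Strong (own payoff 1855 − 75×9.7 = 1127.5): to t=0 gives 878 → no gain ✓; to t=4.8 gives 1471 − 75×4.8 = 1111 → no gain ✓.
Moderate (own payoff 1471 − 114×4.8 = 923.8): to t=0 gives 878 → no gain ✓; to t=9.7 gives 1855 − 114×9.7 = 749.2 → no gain ✓.
6 of the 6 constraints hold; this profile is a separating equilibrium.

6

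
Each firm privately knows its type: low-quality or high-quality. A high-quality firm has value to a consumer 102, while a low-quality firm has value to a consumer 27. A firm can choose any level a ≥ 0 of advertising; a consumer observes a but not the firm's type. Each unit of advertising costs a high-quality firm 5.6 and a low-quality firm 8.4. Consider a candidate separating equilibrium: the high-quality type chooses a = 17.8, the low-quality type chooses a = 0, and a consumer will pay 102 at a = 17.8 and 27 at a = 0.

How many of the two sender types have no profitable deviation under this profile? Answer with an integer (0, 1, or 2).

1

Low-quality type: stay at 0 → 27; mimic → 102 − 8.4 × 17.8 = -47.52. IC holds (27 ≥ -47.52).
High-quality type: signal → 102 − 5.6 × 17.8 = 2.32; deviate to 0 → 27. IC fails (2.32 < 27).
1 of 2 constraints hold, so this profile is not an equilibrium.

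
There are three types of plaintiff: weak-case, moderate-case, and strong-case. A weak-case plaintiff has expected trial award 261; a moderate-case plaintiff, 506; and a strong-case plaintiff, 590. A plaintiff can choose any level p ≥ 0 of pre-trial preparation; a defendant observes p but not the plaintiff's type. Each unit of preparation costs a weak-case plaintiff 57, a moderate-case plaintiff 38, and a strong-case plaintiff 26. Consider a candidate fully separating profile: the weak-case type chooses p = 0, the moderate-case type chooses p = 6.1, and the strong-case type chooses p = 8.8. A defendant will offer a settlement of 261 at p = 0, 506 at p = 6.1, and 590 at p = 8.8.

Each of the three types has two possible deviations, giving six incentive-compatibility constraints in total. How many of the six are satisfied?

Moderate-case (own payoff 506 − 38×6.1 = 274.2): to p=0 gives 261 → no gain ✓; to p=8.8 gives 590 − 38×8.8 = 255.6 → no gain ✓.
Weak-case (own payoff 261): to p=6.1 gives 506 − 57×6.1 = 158.3 → no gain ✓; to p=8.8 gives 590 − 57×8.8 = 88.4 → no gain ✓.
Strong-case (own payoff 590 − 26×8.8 = 361.2): to p=0 gives 261 → no gain ✓; to p=6.1 gives 506 − 26×6.1 = 347.4 → no gain ✓.
6 of the 6 constraints hold; this profile is a separating equilibrium.

6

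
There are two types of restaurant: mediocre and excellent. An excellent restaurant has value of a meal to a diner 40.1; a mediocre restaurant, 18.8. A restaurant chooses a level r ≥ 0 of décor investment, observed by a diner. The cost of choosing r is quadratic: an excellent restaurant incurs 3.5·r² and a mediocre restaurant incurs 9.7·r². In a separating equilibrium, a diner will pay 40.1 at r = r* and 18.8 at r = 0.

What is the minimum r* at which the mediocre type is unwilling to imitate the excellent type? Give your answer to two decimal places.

The mediocre type at r = 0 receives 18.8; imitating at r* yields 40.1 − 9.7·r*².
Indifference: 18.8 = 40.1 − 9.7·r*², so r*² = (40.1 − 18.8) / 9.7 ≈ 2.1959.
r* = √2.1959 ≈ 1.48.

1.48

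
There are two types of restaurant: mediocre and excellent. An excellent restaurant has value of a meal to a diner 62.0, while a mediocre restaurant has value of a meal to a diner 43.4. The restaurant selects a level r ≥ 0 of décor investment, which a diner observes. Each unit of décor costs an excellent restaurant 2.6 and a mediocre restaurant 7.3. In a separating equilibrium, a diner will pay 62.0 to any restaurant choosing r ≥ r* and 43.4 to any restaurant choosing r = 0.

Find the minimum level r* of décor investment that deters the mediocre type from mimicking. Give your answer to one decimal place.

2.5

A mediocre restaurant choosing r = 0 receives 43.4.
Imitating at r* instead would pay 62.0 at cost 7.3·r*, netting 62.0 − 7.3·r*.
Indifference: 43.4 = 62.0 − 7.3·r*, so r* = (62.0 − 43.4) / 7.3 ≈ 2.5.
This is the mediocre type's binding incentive-compatibility constraint; any r ≥ 2.5 sustains separation on that side.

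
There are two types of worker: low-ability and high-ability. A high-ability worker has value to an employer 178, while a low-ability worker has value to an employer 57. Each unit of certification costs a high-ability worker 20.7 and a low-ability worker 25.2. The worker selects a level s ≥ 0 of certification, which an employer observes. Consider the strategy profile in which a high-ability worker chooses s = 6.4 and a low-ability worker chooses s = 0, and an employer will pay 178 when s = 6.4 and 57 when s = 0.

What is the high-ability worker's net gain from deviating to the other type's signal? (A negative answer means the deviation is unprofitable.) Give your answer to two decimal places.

11.48

Playing s = 6.4 the high-ability worker receives 178 − 20.7 × 6.4 = 45.52.
Deviating to s = 0 yields 57 instead.
Gain from deviating: 57 − 45.52 = 11.48.
The gain is positive, so the high-ability type's incentive-compatibility constraint is violated — this profile is not a separating equilibrium.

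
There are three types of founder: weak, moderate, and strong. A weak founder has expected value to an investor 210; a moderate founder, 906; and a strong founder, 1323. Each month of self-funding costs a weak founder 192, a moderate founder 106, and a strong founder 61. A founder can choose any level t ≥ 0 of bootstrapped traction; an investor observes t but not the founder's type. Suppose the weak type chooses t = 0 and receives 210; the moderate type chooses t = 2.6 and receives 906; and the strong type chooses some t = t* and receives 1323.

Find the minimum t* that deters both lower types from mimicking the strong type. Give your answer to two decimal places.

6.53

Weak type (on-path payoff 210) won't mimic when 210 ≥ 1323 − 192·t*, i.e. t* ≥ 5.80.
Moderate type (on-path payoff 906 − 106×2.6 = 630.4) won't mimic when 630.4 ≥ 1323 − 106·t*, i.e. t* ≥ 6.53.
Both must hold, so t* = max(5.80, 6.53) = 6.53. The moderate type's constraint binds.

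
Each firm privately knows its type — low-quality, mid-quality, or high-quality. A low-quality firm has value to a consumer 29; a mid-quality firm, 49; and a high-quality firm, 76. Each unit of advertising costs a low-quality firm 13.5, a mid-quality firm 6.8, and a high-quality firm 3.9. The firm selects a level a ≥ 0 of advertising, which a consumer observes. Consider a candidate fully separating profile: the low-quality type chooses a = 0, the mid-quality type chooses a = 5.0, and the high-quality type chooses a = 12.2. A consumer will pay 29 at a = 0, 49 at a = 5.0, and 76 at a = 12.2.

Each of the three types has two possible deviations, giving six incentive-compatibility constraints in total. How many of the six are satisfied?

3

High-quality (own payoff 76 − 3.9×12.2 = 28.42): to a=0 gives 29 → profitable ✗; to a=5.0 gives 49 − 3.9×5.0 = 29.5 → profitable ✗.
Low-quality (own payoff 29): to a=5.0 gives 49 − 13.5×5.0 = -18.5 → no gain ✓; to a=12.2 gives 76 − 13.5×12.2 = -88.7 → no gain ✓.
Mid-quality (own payoff 49 − 6.8×5.0 = 15): to a=0 gives 29 → profitable ✗; to a=12.2 gives 76 − 6.8×12.2 = -6.96 → no gain ✓.
3 of the 6 constraints hold; not an equilibrium.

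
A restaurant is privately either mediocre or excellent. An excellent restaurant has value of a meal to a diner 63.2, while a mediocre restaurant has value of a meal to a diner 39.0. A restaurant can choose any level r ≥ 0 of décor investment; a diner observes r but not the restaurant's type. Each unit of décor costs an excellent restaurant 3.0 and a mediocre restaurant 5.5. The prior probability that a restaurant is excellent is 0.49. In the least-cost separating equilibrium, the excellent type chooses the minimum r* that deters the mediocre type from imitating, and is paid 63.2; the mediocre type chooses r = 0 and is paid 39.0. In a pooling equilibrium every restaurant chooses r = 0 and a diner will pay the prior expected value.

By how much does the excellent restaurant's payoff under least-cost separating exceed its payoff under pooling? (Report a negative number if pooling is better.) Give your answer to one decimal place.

Least-cost separating signal: r* solves 39.0 = 63.2 − 5.5·r*, so r* = (63.2 − 39.0)/5.5 = 4.4.
Excellent type's separating payoff: 63.2 − 3.0 × r* = 63.2 − 3.0 × (63.2 − 39.0)/5.5 = 63.2 − 72.6/5.5 = 50.
Pooling payoff: 0.49 × 63.2 + 0.51 × 39.0 = 50.858.
Difference: 50 − 50.858 = -0.858, i.e. -0.9 to one decimal place.
The excellent type would prefer the pooling outcome.

-0.9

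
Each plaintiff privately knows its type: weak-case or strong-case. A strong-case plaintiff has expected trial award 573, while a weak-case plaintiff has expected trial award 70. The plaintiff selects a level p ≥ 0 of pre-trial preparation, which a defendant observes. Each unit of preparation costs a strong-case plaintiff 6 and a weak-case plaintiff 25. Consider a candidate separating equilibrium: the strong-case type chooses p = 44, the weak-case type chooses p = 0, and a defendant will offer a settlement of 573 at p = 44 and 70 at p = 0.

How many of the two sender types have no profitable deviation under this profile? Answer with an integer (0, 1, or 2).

2

Weak-case type: stay at 0 → 70; mimic → 573 − 25 × 44 = -527. IC holds (70 ≥ -527).
Strong-case type: signal → 573 − 6 × 44 = 309; deviate to 0 → 70. IC holds (309 ≥ 70).
2 of 2 constraints hold, so this is a separating equilibrium.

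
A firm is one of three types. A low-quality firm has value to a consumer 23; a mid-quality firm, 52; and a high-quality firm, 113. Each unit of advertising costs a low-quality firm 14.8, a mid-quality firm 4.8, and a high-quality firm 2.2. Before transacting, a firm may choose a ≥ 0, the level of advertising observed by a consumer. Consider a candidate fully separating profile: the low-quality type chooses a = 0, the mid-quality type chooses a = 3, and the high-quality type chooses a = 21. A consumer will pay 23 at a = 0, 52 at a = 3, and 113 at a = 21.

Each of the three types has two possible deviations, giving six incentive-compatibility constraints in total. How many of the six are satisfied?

High-quality (own payoff 113 − 2.2×21 = 66.8): to a=0 gives 23 → no gain ✓; to a=3 gives 52 − 2.2×3 = 45.4 → no gain ✓.
Low-quality (own payoff 23): to a=3 gives 52 − 14.8×3 = 7.6 → no gain ✓; to a=21 gives 113 − 14.8×21 = -197.8 → no gain ✓.
Mid-quality (own payoff 52 − 4.8×3 = 37.6): to a=0 gives 23 → no gain ✓; to a=21 gives 113 − 4.8×21 = 12.2 → no gain ✓.
6 of the 6 constraints hold; this profile is a separating equilibrium.

6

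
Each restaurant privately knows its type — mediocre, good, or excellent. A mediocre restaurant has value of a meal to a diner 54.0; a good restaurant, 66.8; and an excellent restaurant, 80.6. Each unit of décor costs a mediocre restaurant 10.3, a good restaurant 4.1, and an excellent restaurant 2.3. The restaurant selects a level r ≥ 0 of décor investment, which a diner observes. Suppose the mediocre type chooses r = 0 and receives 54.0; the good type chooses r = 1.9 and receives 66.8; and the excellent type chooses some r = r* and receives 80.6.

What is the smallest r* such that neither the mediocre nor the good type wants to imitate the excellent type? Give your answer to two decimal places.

5.27

Mediocre type (on-path payoff 54.0) won't mimic when 54.0 ≥ 80.6 − 10.3·r*, i.e. r* ≥ 2.58.
Good type (on-path payoff 66.8 − 4.1×1.9 = 59.01) won't mimic when 59.01 ≥ 80.6 − 4.1·r*, i.e. r* ≥ 5.27.
Both must hold, so r* = max(2.58, 5.27) = 5.27. The good type's constraint binds.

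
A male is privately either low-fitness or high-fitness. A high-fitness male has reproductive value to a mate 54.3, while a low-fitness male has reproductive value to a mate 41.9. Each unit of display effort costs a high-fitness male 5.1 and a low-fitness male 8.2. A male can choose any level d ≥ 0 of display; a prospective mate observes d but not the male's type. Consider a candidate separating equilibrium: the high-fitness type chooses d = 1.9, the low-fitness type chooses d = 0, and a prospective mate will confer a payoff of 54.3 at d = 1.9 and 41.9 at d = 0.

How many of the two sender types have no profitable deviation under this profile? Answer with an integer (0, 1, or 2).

2

High-fitness type: signal → 54.3 − 5.1 × 1.9 = 44.61; deviate to 0 → 41.9. IC holds (44.61 ≥ 41.9).
Low-fitness type: stay at 0 → 41.9; mimic → 54.3 − 8.2 × 1.9 = 38.72. IC holds (41.9 ≥ 38.72).
2 of 2 constraints hold, so this is a separating equilibrium.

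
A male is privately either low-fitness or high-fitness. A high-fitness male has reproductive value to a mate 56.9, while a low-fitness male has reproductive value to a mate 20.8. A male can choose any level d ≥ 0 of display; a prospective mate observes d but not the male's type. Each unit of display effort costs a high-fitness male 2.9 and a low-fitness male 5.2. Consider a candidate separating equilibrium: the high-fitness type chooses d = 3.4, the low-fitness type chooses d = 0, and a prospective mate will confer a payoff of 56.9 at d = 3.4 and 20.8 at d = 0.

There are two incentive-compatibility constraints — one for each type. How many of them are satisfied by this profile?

1

Low-fitness type: stay at 0 → 20.8; mimic → 56.9 − 5.2 × 3.4 = 39.22. IC fails (20.8 < 39.22).
High-fitness type: signal → 56.9 − 2.9 × 3.4 = 47.04; deviate to 0 → 20.8. IC holds (47.04 ≥ 20.8).
1 of 2 constraints hold, so this profile is not an equilibrium.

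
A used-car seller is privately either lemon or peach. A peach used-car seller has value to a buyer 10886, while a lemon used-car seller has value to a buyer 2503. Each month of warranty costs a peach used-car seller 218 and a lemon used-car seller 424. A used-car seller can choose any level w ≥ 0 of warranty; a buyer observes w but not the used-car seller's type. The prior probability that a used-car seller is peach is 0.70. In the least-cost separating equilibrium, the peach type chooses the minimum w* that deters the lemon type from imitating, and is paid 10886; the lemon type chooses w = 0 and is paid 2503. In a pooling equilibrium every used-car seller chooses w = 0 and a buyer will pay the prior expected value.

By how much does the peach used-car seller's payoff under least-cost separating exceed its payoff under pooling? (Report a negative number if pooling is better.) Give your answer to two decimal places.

-1795.23

Least-cost separating signal: w* solves 2503 = 10886 − 424·w*, so w* = (10886 − 2503)/424 ≈ 19.7712.
Peach type's separating payoff: 10886 − 218 × w* = 10886 − 218 × (10886 − 2503)/424 = 10886 − 1827494/424 ≈ 6575.8726.
Pooling payoff: 0.70 × 10886 + 0.30 × 2503 = 8371.1.
Difference: 6575.8726 − 8371.1 = -1795.2274, i.e. -1795.23 to two decimal places.
The peach type would prefer the pooling outcome.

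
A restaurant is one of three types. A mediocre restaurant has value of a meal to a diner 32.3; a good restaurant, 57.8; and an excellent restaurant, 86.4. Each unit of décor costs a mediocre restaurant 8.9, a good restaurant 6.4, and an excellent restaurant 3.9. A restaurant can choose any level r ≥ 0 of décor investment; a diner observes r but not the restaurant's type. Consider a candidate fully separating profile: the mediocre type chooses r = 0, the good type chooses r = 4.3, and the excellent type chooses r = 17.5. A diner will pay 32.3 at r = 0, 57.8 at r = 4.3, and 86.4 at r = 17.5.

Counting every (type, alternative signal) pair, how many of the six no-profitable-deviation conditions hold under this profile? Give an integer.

3

Good (own payoff 57.8 − 6.4×4.3 = 30.28): to r=0 gives 32.3 → profitable ✗; to r=17.5 gives 86.4 − 6.4×17.5 = -25.6 → no gain ✓.
Excellent (own payoff 86.4 − 3.9×17.5 = 18.15): to r=0 gives 32.3 → profitable ✗; to r=4.3 gives 57.8 − 3.9×4.3 = 41.03 → profitable ✗.
Mediocre (own payoff 32.3): to r=4.3 gives 57.8 − 8.9×4.3 = 19.53 → no gain ✓; to r=17.5 gives 86.4 − 8.9×17.5 = -69.35 → no gain ✓.
3 of the 6 constraints hold; not an equilibrium.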